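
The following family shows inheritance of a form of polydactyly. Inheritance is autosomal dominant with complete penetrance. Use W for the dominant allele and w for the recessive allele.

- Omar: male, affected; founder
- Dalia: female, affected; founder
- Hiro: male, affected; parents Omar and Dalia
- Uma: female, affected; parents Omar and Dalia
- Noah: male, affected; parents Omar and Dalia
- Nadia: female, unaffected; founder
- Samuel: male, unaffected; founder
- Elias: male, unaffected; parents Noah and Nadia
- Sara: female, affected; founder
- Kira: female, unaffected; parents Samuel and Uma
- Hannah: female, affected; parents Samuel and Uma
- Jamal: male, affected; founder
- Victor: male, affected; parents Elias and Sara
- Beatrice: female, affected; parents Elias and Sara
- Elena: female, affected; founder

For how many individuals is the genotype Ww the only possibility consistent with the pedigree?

Obligate heterozygotes: Uma is affected so carries W and passed w to Kira (ww), so Uma is Ww; Noah is affected so carries W and passed w to Elias (ww), so Noah is Ww; Hannah is affected so carries W and received w from Samuel (ww), so Hannah is Ww; Victor is affected so carries W and received w from Elias (ww), so Victor is Ww; Beatrice is affected so carries W and received w from Elias (ww), so Beatrice is Ww.
Every other individual is either homozygous by phenotype or has at least one consistent homozygous assignment, so the count is 5.

5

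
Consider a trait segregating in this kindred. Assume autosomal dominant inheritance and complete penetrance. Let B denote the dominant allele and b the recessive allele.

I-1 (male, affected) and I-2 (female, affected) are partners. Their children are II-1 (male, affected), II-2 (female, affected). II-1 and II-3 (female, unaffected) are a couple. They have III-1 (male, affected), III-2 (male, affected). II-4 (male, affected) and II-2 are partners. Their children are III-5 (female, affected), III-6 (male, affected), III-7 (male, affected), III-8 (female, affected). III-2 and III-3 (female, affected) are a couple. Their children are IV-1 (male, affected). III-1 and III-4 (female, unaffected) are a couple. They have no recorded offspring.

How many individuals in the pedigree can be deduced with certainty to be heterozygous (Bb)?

2

Obligate heterozygotes: III-1 is affected so carries B and received b from II-3 (bb), so III-1 is Bb; III-2 is affected so carries B and received b from II-3 (bb), so III-2 is Bb.
Every other individual is either homozygous by phenotype or has at least one consistent homozygous assignment, so the count is 2.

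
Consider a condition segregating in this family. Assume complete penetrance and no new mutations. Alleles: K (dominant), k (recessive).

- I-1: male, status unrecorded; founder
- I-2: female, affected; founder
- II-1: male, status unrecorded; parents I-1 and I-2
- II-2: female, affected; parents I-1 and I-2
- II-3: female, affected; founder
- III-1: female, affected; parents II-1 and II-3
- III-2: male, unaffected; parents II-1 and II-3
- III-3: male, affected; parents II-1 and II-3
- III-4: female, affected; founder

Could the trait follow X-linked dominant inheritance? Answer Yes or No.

Yes

A consistent assignment under X-linked dominant exists: I-1 X^K Y, I-2 X^K X^K, II-1 X^K Y, II-2 X^K X^K, II-3 X^K X^k, III-1 X^K X^K, III-2 X^k Y, III-3 X^K Y, III-4 X^K X^K.
In this assignment every recorded phenotype matches its genotype and every non-founder's genotype is obtainable from its parents' genotypes, so the pedigree is consistent.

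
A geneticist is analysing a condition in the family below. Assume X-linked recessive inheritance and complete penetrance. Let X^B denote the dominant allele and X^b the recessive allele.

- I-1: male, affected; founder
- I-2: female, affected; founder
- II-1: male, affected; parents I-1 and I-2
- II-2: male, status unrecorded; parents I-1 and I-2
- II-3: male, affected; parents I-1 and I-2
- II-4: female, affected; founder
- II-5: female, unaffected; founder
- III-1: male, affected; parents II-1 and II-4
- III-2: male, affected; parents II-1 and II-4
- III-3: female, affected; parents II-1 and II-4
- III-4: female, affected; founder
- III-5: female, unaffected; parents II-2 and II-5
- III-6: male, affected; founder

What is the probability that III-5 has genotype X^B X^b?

III-5 is unaffected so carries B and received b from II-2 (X^b Y), so III-5 is X^B X^b, giving P(X^B X^b) = 1.

1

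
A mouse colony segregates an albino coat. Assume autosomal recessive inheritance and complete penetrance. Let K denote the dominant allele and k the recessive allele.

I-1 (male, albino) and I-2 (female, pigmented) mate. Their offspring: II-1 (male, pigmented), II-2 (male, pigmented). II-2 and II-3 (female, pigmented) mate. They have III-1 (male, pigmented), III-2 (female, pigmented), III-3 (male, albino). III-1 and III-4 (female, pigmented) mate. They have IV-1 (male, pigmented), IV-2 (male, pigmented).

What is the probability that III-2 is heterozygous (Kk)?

2/3

II-2 is pigmented so carries K and received k from I-1 (kk), so II-2 is Kk.
II-3 is pigmented so carries K and passed k to III-3 (kk), so II-3 is Kk.
Their cross gives offspring ratios 1/4 KK : 1/2 Kk : 1/4 kk. Conditioning on III-2 being pigmented, P(Kk) = 1/2 / 3/4 = 2/3.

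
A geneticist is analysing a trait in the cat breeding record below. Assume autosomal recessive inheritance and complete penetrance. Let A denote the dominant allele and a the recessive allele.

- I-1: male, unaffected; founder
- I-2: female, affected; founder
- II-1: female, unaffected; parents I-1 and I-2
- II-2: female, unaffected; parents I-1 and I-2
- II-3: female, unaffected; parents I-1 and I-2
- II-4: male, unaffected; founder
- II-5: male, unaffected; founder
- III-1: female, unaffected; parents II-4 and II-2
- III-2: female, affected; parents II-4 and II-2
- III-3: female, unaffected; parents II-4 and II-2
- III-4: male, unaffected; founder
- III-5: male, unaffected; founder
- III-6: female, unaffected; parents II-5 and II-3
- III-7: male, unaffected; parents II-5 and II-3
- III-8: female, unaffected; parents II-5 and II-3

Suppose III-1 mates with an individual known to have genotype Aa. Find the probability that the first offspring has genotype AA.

II-4 is unaffected so carries A and passed a to III-2 (aa), so II-4 is Aa.
II-2 is unaffected so carries A and received a from I-2 (aa), so II-2 is Aa.
III-1 is an unaffected offspring of II-4 (Aa) × II-2 (Aa), whose cross gives 1/4 AA : 1/2 Aa : 1/4 aa; conditioning on being unaffected, III-1 is AA with probability 1/3, Aa with probability 2/3.
Summing over parental genotype combinations, P(offspring has genotype AA) = 1/3·1/2 + 2/3·1/4 = 1/3.

1/3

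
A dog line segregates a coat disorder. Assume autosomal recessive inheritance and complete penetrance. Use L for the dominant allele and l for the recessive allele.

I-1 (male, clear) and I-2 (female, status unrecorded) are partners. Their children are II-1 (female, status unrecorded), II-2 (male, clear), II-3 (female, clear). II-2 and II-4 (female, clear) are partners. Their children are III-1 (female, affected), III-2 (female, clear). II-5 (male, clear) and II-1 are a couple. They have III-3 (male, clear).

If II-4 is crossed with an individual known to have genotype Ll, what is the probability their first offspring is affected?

1/4

II-4 is clear so carries L and passed l to III-1 (ll), so II-4 is Ll.
The cross gives 1/4 LL : 1/2 Ll : 1/4 ll, so P(offspring is affected) = 1/4.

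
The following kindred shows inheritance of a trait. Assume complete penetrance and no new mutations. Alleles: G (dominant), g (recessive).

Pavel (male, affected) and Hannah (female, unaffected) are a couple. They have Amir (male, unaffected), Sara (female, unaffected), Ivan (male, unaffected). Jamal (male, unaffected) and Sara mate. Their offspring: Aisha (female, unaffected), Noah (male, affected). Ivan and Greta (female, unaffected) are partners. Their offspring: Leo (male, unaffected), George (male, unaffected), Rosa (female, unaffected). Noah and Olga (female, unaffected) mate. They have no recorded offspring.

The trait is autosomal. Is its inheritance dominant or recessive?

Jamal and Sara are both unaffected yet have an affected child Noah. Under dominance, an affected child requires at least one affected parent, so the trait cannot be dominant.

recessive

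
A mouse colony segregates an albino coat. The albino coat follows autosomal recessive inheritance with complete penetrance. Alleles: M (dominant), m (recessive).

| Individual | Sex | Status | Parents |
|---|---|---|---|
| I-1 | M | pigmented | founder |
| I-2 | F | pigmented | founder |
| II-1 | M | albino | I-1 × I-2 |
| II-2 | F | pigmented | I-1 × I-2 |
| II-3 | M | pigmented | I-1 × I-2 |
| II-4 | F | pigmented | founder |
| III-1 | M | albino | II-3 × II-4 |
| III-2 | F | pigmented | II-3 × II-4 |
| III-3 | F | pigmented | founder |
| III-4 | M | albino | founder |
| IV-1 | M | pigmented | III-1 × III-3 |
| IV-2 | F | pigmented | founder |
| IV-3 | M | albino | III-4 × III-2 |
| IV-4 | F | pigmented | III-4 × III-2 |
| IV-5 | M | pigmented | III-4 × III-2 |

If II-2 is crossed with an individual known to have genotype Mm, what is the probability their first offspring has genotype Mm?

1/2

I-1 is pigmented so carries M and passed m to II-1 (mm), so I-1 is Mm.
I-2 is pigmented so carries M and passed m to II-1 (mm), so I-2 is Mm.
II-2 is a pigmented offspring of I-1 (Mm) × I-2 (Mm), whose cross gives 1/4 MM : 1/2 Mm : 1/4 mm; conditioning on being pigmented, II-2 is MM with probability 1/3, Mm with probability 2/3.
Summing over parental genotype combinations, P(offspring has genotype Mm) = 1/3·1/2 + 2/3·1/2 = 1/2.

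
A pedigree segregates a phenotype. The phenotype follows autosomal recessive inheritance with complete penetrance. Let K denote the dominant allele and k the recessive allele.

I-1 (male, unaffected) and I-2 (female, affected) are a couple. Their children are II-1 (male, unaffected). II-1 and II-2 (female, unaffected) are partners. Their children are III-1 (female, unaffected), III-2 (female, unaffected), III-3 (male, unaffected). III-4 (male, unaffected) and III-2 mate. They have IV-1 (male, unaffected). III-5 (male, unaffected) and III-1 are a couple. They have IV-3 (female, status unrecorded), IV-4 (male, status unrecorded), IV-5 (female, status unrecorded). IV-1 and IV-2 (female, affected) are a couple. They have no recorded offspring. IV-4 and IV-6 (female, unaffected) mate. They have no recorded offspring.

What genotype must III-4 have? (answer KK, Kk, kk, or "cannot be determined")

cannot be determined

III-4's phenotype allows KK or Kk, and no parent or child forces a single allele at both positions; consistent genotype assignments exist with III-4 as KK or Kk.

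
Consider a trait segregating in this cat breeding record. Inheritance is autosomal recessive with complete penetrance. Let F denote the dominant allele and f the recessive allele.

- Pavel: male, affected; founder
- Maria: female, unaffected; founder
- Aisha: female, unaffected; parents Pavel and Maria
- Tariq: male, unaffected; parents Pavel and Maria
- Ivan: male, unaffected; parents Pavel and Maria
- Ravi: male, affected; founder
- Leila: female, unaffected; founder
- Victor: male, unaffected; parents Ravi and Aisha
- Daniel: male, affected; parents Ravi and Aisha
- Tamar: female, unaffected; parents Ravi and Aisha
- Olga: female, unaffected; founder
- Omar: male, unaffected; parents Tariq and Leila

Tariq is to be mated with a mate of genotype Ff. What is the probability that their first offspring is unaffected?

Tariq is unaffected so carries F and received f from Pavel (ff), so Tariq is Ff.
The cross gives 1/4 FF : 1/2 Ff : 1/4 ff, so P(offspring is unaffected) = 3/4.

3/4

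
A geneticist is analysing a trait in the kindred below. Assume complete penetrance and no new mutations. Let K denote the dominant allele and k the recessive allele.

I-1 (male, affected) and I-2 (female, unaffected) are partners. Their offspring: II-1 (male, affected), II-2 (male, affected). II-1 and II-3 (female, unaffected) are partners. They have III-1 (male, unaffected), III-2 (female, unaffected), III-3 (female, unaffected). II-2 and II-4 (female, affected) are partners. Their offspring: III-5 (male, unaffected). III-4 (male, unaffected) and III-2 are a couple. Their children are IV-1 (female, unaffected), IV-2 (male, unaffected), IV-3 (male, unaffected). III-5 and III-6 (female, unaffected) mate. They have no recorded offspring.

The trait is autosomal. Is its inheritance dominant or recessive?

dominant

II-2 and II-4 are both affected yet have an unaffected child III-5. Under a recessive model two affected parents are homozygous and every child would be affected, so the trait cannot be recessive.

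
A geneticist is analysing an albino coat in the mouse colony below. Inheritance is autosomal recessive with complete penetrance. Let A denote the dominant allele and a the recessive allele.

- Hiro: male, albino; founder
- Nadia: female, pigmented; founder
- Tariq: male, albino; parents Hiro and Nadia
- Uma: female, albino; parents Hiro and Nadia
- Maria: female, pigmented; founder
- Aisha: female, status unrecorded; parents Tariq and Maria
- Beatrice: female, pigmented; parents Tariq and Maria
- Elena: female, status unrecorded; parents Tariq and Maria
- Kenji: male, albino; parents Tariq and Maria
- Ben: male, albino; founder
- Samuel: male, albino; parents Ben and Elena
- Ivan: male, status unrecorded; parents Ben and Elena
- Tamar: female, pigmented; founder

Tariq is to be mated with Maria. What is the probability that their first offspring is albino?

Tariq is albino, so Tariq is aa.
Maria is pigmented so carries A and passed a to Kenji (aa), so Maria is Aa.
The cross gives 1/2 Aa : 1/2 aa, so P(offspring is albino) = 1/2.

1/2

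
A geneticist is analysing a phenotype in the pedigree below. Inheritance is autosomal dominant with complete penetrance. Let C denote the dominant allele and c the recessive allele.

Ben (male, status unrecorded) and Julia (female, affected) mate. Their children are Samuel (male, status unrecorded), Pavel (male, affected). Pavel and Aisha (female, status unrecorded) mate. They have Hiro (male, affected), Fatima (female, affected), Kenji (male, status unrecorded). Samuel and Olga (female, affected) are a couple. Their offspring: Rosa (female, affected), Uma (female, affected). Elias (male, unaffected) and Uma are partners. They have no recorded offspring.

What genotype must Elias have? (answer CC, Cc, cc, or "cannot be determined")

cc

Elias is unaffected, so Elias is cc.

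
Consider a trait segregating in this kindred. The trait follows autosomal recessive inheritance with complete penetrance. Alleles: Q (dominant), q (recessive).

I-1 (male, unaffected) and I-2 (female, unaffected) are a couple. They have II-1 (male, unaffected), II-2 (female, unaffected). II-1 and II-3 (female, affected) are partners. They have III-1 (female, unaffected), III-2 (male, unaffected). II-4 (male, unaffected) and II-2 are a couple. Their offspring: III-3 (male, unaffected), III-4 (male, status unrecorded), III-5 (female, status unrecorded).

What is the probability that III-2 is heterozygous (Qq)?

1

III-2 is unaffected so carries Q and received q from II-3 (qq), so III-2 is Qq, giving P(Qq) = 1.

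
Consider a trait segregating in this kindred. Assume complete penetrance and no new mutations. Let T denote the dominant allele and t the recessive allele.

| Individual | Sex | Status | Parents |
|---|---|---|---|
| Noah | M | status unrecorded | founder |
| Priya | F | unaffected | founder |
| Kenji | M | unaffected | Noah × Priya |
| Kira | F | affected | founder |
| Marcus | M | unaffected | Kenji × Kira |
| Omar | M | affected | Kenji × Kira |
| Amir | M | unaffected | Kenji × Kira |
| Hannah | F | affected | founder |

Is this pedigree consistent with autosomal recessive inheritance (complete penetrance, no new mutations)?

Yes

A consistent assignment under autosomal recessive exists: Noah TT, Priya Tt, Kenji Tt, Kira tt, Marcus Tt, Omar tt, Amir Tt, Hannah tt.
In this assignment every recorded phenotype matches its genotype and every non-founder's genotype is obtainable from its parents' genotypes, so the pedigree is consistent.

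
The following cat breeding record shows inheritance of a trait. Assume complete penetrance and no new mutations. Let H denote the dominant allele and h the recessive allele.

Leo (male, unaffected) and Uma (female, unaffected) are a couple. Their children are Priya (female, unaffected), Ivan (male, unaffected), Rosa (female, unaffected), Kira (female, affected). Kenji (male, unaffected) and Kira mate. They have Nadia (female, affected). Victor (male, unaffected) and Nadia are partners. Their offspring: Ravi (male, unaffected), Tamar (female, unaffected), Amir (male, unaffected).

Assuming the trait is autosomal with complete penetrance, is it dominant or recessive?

recessive

Leo and Uma are both unaffected yet have an affected child Kira. Under dominance, an affected child requires at least one affected parent, so the trait cannot be dominant.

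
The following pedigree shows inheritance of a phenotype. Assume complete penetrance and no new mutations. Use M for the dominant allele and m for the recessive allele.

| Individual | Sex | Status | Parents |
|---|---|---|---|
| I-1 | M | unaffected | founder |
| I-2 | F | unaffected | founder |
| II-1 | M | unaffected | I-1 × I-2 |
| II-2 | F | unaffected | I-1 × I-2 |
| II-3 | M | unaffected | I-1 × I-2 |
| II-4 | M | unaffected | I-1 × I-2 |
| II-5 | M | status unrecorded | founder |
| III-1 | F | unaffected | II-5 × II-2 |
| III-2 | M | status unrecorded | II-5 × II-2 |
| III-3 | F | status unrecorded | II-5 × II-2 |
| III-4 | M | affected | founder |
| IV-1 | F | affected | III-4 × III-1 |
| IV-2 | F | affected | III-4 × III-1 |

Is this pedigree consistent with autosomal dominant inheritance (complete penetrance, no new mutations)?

Yes

A consistent assignment under autosomal dominant exists: I-1 mm, I-2 mm, II-1 mm, II-2 mm, II-3 mm, II-4 mm, II-5 Mm, III-1 mm, III-2 Mm, III-3 Mm, III-4 MM, IV-1 Mm, IV-2 Mm.
In this assignment every recorded phenotype matches its genotype and every non-founder's genotype is obtainable from its parents' genotypes, so the pedigree is consistent.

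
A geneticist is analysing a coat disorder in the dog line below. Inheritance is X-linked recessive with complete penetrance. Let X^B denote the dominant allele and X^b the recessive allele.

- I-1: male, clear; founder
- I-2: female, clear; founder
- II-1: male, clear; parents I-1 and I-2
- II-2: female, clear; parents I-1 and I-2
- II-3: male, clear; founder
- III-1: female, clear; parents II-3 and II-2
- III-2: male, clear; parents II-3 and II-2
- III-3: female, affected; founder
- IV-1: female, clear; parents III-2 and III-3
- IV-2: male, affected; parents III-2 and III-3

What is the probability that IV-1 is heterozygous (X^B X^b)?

IV-1 is clear so carries B and received b from III-3 (X^b X^b), so IV-1 is X^B X^b, giving P(X^B X^b) = 1.

1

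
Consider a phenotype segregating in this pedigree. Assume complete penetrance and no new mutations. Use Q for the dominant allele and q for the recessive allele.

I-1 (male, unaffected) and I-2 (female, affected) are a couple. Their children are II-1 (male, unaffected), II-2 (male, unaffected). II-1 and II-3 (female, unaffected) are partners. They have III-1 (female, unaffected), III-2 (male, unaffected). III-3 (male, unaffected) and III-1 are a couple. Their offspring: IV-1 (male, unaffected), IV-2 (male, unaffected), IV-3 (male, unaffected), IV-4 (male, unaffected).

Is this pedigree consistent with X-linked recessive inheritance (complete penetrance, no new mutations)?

No

Under X-linked recessive, II-1 (unaffected, male) cannot arise from I-1 (unaffected) × I-2 (affected).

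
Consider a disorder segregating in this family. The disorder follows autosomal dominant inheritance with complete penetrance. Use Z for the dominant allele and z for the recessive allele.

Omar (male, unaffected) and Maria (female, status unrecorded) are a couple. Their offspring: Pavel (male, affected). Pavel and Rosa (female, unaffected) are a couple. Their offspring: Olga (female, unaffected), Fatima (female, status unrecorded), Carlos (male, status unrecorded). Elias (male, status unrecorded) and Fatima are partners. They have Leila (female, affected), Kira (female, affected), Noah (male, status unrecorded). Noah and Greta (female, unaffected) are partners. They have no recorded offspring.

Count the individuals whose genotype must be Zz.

1

Obligate heterozygotes: Pavel is affected so carries Z and received z from Omar (zz), so Pavel is Zz.
Every other individual is either homozygous by phenotype or has at least one consistent homozygous assignment, so the count is 1.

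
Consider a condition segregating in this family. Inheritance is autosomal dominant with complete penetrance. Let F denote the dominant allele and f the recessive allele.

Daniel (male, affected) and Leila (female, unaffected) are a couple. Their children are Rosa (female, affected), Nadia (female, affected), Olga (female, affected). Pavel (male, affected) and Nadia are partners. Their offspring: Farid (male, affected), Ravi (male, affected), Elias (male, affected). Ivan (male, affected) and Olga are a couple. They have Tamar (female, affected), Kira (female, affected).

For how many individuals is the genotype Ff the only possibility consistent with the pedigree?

Obligate heterozygotes: Rosa is affected so carries F and received f from Leila (ff), so Rosa is Ff; Nadia is affected so carries F and received f from Leila (ff), so Nadia is Ff; Olga is affected so carries F and received f from Leila (ff), so Olga is Ff.
Every other individual is either homozygous by phenotype or has at least one consistent homozygous assignment, so the count is 3.

3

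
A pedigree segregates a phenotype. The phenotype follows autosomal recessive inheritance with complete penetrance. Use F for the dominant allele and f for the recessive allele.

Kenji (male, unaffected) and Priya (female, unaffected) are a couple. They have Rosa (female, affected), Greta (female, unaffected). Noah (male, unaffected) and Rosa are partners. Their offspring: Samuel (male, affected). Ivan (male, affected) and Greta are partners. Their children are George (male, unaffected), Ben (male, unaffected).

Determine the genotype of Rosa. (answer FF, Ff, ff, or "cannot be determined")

ff

Rosa is affected, so Rosa is ff.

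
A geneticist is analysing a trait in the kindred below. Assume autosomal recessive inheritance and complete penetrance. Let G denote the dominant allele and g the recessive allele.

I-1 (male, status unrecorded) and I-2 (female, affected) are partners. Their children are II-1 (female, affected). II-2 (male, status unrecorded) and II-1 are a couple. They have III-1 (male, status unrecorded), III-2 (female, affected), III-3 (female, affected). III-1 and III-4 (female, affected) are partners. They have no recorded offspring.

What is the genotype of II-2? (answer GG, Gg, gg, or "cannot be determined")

II-2's phenotype is unrecorded, and no parent or child forces a single allele at both positions; consistent genotype assignments exist with II-2 as Gg or gg.

cannot be determined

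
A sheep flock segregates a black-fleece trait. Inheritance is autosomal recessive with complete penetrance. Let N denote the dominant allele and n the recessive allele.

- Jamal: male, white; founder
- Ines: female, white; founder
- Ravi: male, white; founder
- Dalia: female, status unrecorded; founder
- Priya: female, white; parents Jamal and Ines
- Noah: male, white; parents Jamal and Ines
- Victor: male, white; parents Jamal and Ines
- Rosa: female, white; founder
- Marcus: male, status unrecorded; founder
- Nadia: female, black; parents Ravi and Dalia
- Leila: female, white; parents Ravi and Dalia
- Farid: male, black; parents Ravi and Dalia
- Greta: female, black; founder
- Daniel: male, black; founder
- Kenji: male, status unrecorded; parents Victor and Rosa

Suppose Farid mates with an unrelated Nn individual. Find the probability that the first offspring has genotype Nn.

1/2

Farid is black, so Farid is nn.
The cross gives 1/2 Nn : 1/2 nn, so P(offspring has genotype Nn) = 1/2.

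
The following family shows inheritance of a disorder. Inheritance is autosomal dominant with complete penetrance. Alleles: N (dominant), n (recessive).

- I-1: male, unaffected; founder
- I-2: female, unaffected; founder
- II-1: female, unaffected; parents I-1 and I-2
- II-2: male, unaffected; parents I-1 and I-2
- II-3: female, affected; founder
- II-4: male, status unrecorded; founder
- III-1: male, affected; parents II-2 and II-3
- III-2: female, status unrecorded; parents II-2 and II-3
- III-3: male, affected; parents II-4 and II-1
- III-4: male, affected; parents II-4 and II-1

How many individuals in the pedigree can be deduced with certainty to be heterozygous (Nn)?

3

Obligate heterozygotes: III-1 is affected so carries N and received n from II-2 (nn), so III-1 is Nn; III-3 is affected so carries N and received n from II-1 (nn), so III-3 is Nn; III-4 is affected so carries N and received n from II-1 (nn), so III-4 is Nn.
Every other individual is either homozygous by phenotype or has at least one consistent homozygous assignment, so the count is 3.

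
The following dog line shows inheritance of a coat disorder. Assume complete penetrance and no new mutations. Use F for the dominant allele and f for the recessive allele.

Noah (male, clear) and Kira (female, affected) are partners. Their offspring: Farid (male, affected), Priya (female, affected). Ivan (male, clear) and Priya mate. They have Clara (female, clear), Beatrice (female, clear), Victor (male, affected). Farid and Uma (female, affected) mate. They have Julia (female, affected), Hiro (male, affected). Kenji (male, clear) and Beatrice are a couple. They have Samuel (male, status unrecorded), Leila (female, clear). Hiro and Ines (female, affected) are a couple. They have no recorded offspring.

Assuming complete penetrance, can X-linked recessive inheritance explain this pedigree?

Under X-linked recessive, Priya (affected, female) cannot arise from Noah (clear) × Kira (affected).

No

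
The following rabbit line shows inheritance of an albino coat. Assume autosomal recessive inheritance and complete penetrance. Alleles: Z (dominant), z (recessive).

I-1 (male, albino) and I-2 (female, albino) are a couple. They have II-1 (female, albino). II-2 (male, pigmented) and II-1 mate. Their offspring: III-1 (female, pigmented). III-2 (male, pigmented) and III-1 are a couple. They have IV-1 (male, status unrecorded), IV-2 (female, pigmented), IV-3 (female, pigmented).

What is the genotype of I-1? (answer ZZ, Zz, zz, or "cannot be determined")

zz

I-1 is albino, so I-1 is zz.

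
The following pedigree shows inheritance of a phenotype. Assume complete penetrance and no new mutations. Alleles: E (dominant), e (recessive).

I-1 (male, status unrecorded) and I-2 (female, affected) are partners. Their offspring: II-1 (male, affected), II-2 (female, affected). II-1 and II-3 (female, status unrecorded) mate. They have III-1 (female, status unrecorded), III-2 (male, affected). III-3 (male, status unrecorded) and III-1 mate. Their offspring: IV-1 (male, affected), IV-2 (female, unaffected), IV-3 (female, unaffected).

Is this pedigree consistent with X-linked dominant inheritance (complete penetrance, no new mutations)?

Yes

A consistent assignment under X-linked dominant exists: I-1 X^E Y, I-2 X^E X^E, II-1 X^E Y, II-2 X^E X^E, II-3 X^E X^e, III-1 X^E X^e, III-2 X^E Y, III-3 X^e Y, IV-1 X^E Y, IV-2 X^e X^e, IV-3 X^e X^e.
In this assignment every recorded phenotype matches its genotype and every non-founder's genotype is obtainable from its parents' genotypes, so the pedigree is consistent.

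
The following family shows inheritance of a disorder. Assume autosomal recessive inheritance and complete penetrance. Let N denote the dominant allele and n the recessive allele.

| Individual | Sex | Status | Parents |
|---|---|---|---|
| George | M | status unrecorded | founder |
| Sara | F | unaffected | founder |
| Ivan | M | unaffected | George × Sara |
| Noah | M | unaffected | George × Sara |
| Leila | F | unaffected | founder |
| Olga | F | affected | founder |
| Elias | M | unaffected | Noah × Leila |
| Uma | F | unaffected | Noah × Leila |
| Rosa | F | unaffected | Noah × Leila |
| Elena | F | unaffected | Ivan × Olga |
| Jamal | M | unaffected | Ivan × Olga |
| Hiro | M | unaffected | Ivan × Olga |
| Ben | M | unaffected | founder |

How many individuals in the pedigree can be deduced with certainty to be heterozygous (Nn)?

Obligate heterozygotes: Elena is unaffected so carries N and received n from Olga (nn), so Elena is Nn; Jamal is unaffected so carries N and received n from Olga (nn), so Jamal is Nn; Hiro is unaffected so carries N and received n from Olga (nn), so Hiro is Nn.
Every other individual is either homozygous by phenotype or has at least one consistent homozygous assignment, so the count is 3.

3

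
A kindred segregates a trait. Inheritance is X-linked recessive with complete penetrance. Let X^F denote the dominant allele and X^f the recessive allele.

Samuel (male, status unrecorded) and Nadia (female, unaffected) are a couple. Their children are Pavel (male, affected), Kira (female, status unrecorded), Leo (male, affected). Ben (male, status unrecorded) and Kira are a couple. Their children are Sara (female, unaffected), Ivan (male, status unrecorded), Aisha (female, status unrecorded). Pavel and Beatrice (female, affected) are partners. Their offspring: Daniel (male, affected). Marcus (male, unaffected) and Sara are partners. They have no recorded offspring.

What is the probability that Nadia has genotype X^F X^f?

1

Nadia is unaffected so carries F and passed f to Pavel (X^f Y), so Nadia is X^F X^f, giving P(X^F X^f) = 1.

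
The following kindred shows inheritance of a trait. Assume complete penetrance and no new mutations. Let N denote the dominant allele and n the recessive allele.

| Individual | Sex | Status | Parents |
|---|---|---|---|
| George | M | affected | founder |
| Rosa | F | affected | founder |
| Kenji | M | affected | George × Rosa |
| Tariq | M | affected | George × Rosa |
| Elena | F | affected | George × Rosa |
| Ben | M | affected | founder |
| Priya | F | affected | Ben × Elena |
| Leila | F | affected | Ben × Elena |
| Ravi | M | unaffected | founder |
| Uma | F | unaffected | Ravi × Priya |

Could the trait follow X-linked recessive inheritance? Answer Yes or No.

A consistent assignment under X-linked recessive exists: George X^n Y, Rosa X^n X^n, Kenji X^n Y, Tariq X^n Y, Elena X^n X^n, Ben X^n Y, Priya X^n X^n, Leila X^n X^n, Ravi X^N Y, Uma X^N X^n.
In this assignment every recorded phenotype matches its genotype and every non-founder's genotype is obtainable from its parents' genotypes, so the pedigree is consistent.

Yes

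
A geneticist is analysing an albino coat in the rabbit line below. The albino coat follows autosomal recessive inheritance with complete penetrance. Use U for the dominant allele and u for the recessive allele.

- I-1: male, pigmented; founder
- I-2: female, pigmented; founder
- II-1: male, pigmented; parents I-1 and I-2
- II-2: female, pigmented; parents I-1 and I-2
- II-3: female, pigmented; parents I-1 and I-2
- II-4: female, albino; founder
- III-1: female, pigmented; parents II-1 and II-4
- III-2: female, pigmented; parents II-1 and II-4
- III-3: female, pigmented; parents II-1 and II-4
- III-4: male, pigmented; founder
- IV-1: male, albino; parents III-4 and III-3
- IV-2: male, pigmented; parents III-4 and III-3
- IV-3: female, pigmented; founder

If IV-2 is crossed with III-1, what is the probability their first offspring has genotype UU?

1/3

III-4 is pigmented so carries U and passed u to IV-1 (uu), so III-4 is Uu.
III-3 is pigmented so carries U and received u from II-4 (uu), so III-3 is Uu.
IV-2 is a pigmented offspring of III-4 (Uu) × III-3 (Uu), whose cross gives 1/4 UU : 1/2 Uu : 1/4 uu; conditioning on being pigmented, IV-2 is UU with probability 1/3, Uu with probability 2/3.
III-1 is pigmented so carries U and received u from II-4 (uu), so III-1 is Uu.
Summing over parental genotype combinations, P(offspring has genotype UU) = 1/3·1/2 + 2/3·1/4 = 1/3.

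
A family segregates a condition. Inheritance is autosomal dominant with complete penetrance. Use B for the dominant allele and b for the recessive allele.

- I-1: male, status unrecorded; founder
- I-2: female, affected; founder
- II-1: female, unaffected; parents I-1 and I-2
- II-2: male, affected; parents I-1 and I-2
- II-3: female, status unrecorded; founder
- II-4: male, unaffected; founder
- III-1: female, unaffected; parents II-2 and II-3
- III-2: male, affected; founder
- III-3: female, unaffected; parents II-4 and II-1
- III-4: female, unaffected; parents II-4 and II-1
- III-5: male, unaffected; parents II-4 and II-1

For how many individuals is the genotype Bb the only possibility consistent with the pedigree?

2

Obligate heterozygotes: I-2 is affected so carries B and passed b to II-1 (bb), so I-2 is Bb; II-2 is affected so carries B and passed b to III-1 (bb), so II-2 is Bb.
Every other individual is either homozygous by phenotype or has at least one consistent homozygous assignment, so the count is 2.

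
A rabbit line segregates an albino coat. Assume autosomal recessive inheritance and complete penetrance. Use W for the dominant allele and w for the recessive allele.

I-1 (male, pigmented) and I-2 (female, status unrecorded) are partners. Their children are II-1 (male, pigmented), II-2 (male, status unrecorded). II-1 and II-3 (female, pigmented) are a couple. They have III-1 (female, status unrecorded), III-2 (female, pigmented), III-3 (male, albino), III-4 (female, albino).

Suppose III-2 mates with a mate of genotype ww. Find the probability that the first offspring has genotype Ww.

II-1 is pigmented so carries W and passed w to III-3 (ww), so II-1 is Ww.
II-3 is pigmented so carries W and passed w to III-3 (ww), so II-3 is Ww.
III-2 is a pigmented offspring of II-1 (Ww) × II-3 (Ww), whose cross gives 1/4 WW : 1/2 Ww : 1/4 ww; conditioning on being pigmented, III-2 is WW with probability 1/3, Ww with probability 2/3.
Summing over parental genotype combinations, P(offspring has genotype Ww) = 1/3·1 + 2/3·1/2 = 2/3.

2/3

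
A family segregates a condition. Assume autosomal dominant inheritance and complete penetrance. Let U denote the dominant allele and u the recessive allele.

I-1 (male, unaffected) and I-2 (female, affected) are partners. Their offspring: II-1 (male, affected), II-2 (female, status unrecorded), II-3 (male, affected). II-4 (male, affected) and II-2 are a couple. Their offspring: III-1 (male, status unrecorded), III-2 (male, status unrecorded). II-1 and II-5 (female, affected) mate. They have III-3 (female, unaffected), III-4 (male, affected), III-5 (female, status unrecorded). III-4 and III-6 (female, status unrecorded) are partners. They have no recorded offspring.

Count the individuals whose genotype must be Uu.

3

Obligate heterozygotes: II-1 is affected so carries U and received u from I-1 (uu), so II-1 is Uu; II-3 is affected so carries U and received u from I-1 (uu), so II-3 is Uu; II-5 is affected so carries U and passed u to III-3 (uu), so II-5 is Uu.
Every other individual is either homozygous by phenotype or has at least one consistent homozygous assignment, so the count is 3.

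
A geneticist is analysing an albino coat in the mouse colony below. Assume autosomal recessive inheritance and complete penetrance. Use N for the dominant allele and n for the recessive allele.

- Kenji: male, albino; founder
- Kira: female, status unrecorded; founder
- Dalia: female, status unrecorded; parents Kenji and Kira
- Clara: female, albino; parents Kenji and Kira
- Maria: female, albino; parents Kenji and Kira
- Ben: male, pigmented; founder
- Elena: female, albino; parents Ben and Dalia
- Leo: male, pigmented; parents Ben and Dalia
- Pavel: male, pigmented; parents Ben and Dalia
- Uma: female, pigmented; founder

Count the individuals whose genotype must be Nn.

1

Obligate heterozygotes: Ben is pigmented so carries N and passed n to Elena (nn), so Ben is Nn.
Every other individual is either homozygous by phenotype or has at least one consistent homozygous assignment, so the count is 1.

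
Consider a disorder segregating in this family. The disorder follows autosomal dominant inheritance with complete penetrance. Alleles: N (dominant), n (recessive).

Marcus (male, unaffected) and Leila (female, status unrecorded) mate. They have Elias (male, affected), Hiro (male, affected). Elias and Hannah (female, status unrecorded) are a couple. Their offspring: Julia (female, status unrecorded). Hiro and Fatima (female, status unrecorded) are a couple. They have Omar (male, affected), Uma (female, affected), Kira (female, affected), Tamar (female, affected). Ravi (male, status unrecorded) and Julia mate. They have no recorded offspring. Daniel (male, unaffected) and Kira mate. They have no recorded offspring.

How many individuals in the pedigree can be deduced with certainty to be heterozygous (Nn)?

Obligate heterozygotes: Elias is affected so carries N and received n from Marcus (nn), so Elias is Nn; Hiro is affected so carries N and received n from Marcus (nn), so Hiro is Nn.
Every other individual is either homozygous by phenotype or has at least one consistent homozygous assignment, so the count is 2.

2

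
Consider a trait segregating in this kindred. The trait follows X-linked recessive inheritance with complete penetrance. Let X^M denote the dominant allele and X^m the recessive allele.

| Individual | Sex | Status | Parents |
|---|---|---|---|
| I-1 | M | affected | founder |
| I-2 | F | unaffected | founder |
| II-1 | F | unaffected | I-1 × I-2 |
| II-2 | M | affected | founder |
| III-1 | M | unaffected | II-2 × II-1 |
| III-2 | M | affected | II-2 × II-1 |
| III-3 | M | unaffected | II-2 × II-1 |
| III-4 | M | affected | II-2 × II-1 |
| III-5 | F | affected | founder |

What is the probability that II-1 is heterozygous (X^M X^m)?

II-1 is unaffected so carries M and received m from I-1 (X^m Y), so II-1 is X^M X^m, giving P(X^M X^m) = 1.

1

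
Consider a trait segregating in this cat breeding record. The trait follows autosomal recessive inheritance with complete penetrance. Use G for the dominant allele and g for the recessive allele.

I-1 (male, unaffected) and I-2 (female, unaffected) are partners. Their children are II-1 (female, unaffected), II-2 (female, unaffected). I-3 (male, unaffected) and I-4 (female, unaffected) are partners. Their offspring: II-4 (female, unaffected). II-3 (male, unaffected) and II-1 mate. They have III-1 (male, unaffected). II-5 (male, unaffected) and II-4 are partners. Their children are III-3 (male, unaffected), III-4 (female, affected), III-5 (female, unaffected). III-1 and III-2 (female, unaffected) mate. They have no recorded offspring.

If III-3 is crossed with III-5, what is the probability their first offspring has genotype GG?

II-5 is unaffected so carries G and passed g to III-4 (gg), so II-5 is Gg.
II-4 is unaffected so carries G and passed g to III-4 (gg), so II-4 is Gg.
III-3 is an unaffected offspring of II-5 (Gg) × II-4 (Gg), whose cross gives 1/4 GG : 1/2 Gg : 1/4 gg; conditioning on being unaffected, III-3 is GG with probability 1/3, Gg with probability 2/3.
III-5 is an unaffected offspring of II-5 (Gg) × II-4 (Gg), whose cross gives 1/4 GG : 1/2 Gg : 1/4 gg; conditioning on being unaffected, III-5 is GG with probability 1/3, Gg with probability 2/3.
Summing over parental genotype combinations, P(offspring has genotype GG) = 1/9·1 + 2/9·1/2 + 2/9·1/2 + 4/9·1/4 = 4/9.

4/9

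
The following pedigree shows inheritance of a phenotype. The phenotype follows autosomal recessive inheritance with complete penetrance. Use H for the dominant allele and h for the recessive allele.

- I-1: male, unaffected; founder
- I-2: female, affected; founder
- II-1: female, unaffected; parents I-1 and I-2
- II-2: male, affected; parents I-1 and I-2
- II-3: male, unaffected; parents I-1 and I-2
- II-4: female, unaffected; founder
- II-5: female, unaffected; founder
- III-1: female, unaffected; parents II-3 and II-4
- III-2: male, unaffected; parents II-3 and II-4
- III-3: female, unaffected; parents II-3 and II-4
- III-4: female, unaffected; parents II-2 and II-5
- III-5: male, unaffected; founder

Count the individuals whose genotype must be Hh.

4

Obligate heterozygotes: I-1 is unaffected so carries H and passed h to II-2 (hh), so I-1 is Hh; II-1 is unaffected so carries H and received h from I-2 (hh), so II-1 is Hh; II-3 is unaffected so carries H and received h from I-2 (hh), so II-3 is Hh; III-4 is unaffected so carries H and received h from II-2 (hh), so III-4 is Hh.
Every other individual is either homozygous by phenotype or has at least one consistent homozygous assignment, so the count is 4.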